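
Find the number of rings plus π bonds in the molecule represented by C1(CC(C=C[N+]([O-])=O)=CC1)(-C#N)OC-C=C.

7

Molecular formula from the SMILES: C11H12N2O3.
DoU = (2C + 2 + N − H − X)/2 = (2·11 + 2 + 2 − 12 − 0)/2 = 14/2 = 7.
(Structurally: 1 ring(s) + 6 π bond(s) = 7.)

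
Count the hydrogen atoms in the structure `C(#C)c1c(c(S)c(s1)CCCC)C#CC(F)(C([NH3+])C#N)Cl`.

15

Hydrogens are implicit in SMILES; fill each atom to its normal valence:
  5 × C: no H
  4 × C (aromatic): no H
  3 × C: 2 H each → 6
  2 × C: 1 H each → 2
  1 × C: 3 H
  1 × Cl: no H
  1 × F: no H
  1 × N (charge +1): 3 H
  1 × N: no H
  1 × S: 1 H
  1 × S (aromatic): no H
  Total hydrogens = 15.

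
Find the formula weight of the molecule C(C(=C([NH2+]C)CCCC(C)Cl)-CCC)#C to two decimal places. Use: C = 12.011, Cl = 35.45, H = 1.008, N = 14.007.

228.78

Molecular formula: C13H23ClN+.
M = 13×12.011 + 1×35.45 + 23×1.008 + 1×14.007 = 228.78 g/mol.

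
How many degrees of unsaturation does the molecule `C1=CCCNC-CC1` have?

Molecular formula from the SMILES: C7H13N.
DoU = (2C + 2 + N − H − X)/2 = (2·7 + 2 + 1 − 13 − 0)/2 = 4/2 = 2.
(Structurally: 1 ring(s) + 1 π bond(s) = 2.)

2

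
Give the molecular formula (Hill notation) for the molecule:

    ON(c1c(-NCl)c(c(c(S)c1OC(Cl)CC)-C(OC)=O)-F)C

Heavy atoms from the SMILES: 12 C, 2 Cl, 1 F, 2 N, 4 O, 1 S.
Implicit hydrogens by atom environment:
  6 × C (aromatic): no H
  3 × C: 3 H each → 9
  3 × O: no H
  2 × Cl: no H
  1 × C: 2 H
  1 × C: 1 H
  1 × C: no H
  1 × F: no H
  1 × N: 1 H
  1 × N: no H
  1 × O: 1 H
  1 × S: 1 H
  Total hydrogens = 15.
Molecular formula: C12H15Cl2FN2O4S

C12H15Cl2FN2O4S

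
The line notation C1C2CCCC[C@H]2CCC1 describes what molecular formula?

C10H18

Heavy atoms from the SMILES: 10 C.
Implicit hydrogens by atom environment:
  8 × C: 2 H each → 16
  2 × C: 1 H each → 2
  Total hydrogens = 18.
Molecular formula: C10H18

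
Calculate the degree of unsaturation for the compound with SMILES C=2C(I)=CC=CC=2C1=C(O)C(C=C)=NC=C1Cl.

9

Molecular formula from the SMILES: C13H9ClINO.
DoU = (2C + 2 + N − H − X)/2 = (2·13 + 2 + 1 − 9 − 2)/2 = 18/2 = 9.
(Structurally: 2 ring(s) + 7 π bond(s) = 9.)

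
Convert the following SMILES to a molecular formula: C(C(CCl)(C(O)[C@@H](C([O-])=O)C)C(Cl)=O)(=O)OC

C9H11Cl2O6-

Heavy atoms from the SMILES: 9 C, 2 Cl, 6 O.
Implicit hydrogens by atom environment:
  4 × C: no H
  4 × O: no H
  2 × C: 3 H each → 6
  2 × C: 1 H each → 2
  2 × Cl: no H
  1 × C: 2 H
  1 × O: 1 H
  1 × O (charge -1): no H
  Total hydrogens = 11.
Net charge -1.
Molecular formula: C9H11Cl2O6-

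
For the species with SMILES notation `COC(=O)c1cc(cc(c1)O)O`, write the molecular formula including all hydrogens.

C8H8O4

Heavy atoms from the SMILES: 8 C, 4 O.
Implicit hydrogens by atom environment:
  3 × C (aromatic): 1 H each → 3
  3 × C (aromatic): no H
  2 × O: 1 H each → 2
  2 × O: no H
  1 × C: 3 H
  1 × C: no H
  Total hydrogens = 8.
Molecular formula: C8H8O4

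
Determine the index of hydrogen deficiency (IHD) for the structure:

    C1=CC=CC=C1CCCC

4

Molecular formula from the SMILES: C10H14.
DoU = (2C + 2 + N − H − X)/2 = (2·10 + 2 + 0 − 14 − 0)/2 = 8/2 = 4.
(Structurally: 1 ring(s) + 3 π bond(s) = 4.)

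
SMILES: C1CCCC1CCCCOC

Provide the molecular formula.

C10H20O

Heavy atoms from the SMILES: 10 C, 1 O.
Implicit hydrogens by atom environment:
  8 × C: 2 H each → 16
  1 × C: 3 H
  1 × C: 1 H
  1 × O: no H
  Total hydrogens = 20.
Molecular formula: C10H20O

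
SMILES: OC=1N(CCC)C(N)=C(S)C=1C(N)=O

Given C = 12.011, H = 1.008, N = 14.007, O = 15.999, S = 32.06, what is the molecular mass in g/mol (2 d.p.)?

215.27

Molecular formula: C8H13N3O2S.
M = 8×12.011 + 13×1.008 + 3×14.007 + 2×15.999 + 1×32.06 = 215.27 g/mol.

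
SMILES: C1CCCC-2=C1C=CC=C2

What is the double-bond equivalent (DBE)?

5

Molecular formula from the SMILES: C10H12.
DoU = (2C + 2 + N − H − X)/2 = (2·10 + 2 + 0 − 12 − 0)/2 = 10/2 = 5.
(Structurally: 2 ring(s) + 3 π bond(s) = 5.)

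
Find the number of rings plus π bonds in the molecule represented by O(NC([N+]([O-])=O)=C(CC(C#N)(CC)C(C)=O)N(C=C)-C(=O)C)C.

7

Molecular formula from the SMILES: C14H20N4O5.
DoU = (2C + 2 + N − H − X)/2 = (2·14 + 2 + 4 − 20 − 0)/2 = 14/2 = 7.
(Structurally: 0 ring(s) + 7 π bond(s) = 7.)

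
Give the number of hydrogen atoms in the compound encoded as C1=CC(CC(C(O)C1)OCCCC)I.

Hydrogens are implicit in SMILES; fill each atom to its normal valence:
  5 × C: 2 H each → 10
  5 × C: 1 H each → 5
  1 × C: 3 H
  1 × I: no H
  1 × O: 1 H
  1 × O: no H
  Total hydrogens = 19.

19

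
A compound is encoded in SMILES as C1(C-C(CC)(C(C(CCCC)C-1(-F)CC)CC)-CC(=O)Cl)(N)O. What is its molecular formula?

Heavy atoms from the SMILES: 18 C, 1 Cl, 1 F, 1 N, 2 O.
Implicit hydrogens by atom environment:
  8 × C: 2 H each → 16
  4 × C: 3 H each → 12
  4 × C: no H
  2 × C: 1 H each → 2
  1 × Cl: no H
  1 × F: no H
  1 × N: 2 H
  1 × O: 1 H
  1 × O: no H
  Total hydrogens = 33.
Molecular formula: C18H33ClFNO2

C18H33ClFNO2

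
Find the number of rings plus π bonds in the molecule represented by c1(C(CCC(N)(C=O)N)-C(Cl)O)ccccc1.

5

Molecular formula from the SMILES: C12H17ClN2O2.
DoU = (2C + 2 + N − H − X)/2 = (2·12 + 2 + 2 − 17 − 1)/2 = 10/2 = 5.
(Structurally: 1 ring(s) + 4 π bond(s) = 5.)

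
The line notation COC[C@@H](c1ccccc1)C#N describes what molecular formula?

C10H11NO

Heavy atoms from the SMILES: 10 C, 1 N, 1 O.
Implicit hydrogens by atom environment:
  5 × C (aromatic): 1 H each → 5
  1 × C: 3 H
  1 × C: 2 H
  1 × C: 1 H
  1 × C (aromatic): no H
  1 × C: no H
  1 × N: no H
  1 × O: no H
  Total hydrogens = 11.
Molecular formula: C10H11NO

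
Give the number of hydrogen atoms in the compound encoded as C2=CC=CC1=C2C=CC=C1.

Hydrogens are implicit in SMILES; fill each atom to its normal valence:
  8 × C (aromatic): 1 H each → 8
  2 × C (aromatic): no H
  Total hydrogens = 8.

8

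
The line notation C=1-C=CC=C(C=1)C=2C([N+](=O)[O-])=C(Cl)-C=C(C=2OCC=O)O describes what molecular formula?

Heavy atoms from the SMILES: 14 C, 1 Cl, 1 N, 5 O.
Implicit hydrogens by atom environment:
  6 × C (aromatic): 1 H each → 6
  6 × C (aromatic): no H
  3 × O: no H
  1 × C: 2 H
  1 × C: 1 H
  1 × Cl: no H
  1 × N (charge +1): no H
  1 × O: 1 H
  1 × O (charge -1): no H
  Total hydrogens = 10.
Molecular formula: C14H10ClNO5

C14H10ClNO5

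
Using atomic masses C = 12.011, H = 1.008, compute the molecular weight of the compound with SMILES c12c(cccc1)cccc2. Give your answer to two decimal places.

128.17

Molecular formula: C10H8.
M = 10×12.011 + 8×1.008 = 128.17 g/mol.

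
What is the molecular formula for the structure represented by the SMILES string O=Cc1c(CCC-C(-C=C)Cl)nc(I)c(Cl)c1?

Heavy atoms from the SMILES: 12 C, 2 Cl, 1 I, 1 N, 1 O.
Implicit hydrogens by atom environment:
  4 × C: 2 H each → 8
  4 × C (aromatic): no H
  3 × C: 1 H each → 3
  2 × Cl: no H
  1 × C (aromatic): 1 H
  1 × I: no H
  1 × N (aromatic): no H
  1 × O: no H
  Total hydrogens = 12.
Molecular formula: C12H12Cl2INO

C12H12Cl2INO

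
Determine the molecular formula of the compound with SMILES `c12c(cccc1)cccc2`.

Heavy atoms from the SMILES: 10 C.
Implicit hydrogens by atom environment:
  8 × C (aromatic): 1 H each → 8
  2 × C (aromatic): no H
  Total hydrogens = 8.
Molecular formula: C10H8

C10H8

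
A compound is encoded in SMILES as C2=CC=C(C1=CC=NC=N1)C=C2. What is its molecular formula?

C10H8N2

Heavy atoms from the SMILES: 10 C, 2 N.
Implicit hydrogens by atom environment:
  8 × C (aromatic): 1 H each → 8
  2 × C (aromatic): no H
  2 × N (aromatic): no H
  Total hydrogens = 8.
Molecular formula: C10H8N2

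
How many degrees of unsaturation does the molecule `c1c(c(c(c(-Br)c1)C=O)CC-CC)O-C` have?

5

Molecular formula from the SMILES: C12H15BrO2.
DoU = (2C + 2 + N − H − X)/2 = (2·12 + 2 + 0 − 15 − 1)/2 = 10/2 = 5.
(Structurally: 1 ring(s) + 4 π bond(s) = 5.)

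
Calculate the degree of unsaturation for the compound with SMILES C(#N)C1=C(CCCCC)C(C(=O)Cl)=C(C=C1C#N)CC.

9

Molecular formula from the SMILES: C16H17ClN2O.
DoU = (2C + 2 + N − H − X)/2 = (2·16 + 2 + 2 − 17 − 1)/2 = 18/2 = 9.
(Structurally: 1 ring(s) + 8 π bond(s) = 9.)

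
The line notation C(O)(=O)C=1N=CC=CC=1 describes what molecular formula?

Heavy atoms from the SMILES: 6 C, 1 N, 2 O.
Implicit hydrogens by atom environment:
  4 × C (aromatic): 1 H each → 4
  1 × C (aromatic): no H
  1 × C: no H
  1 × N (aromatic): no H
  1 × O: 1 H
  1 × O: no H
  Total hydrogens = 5.
Molecular formula: C6H5NO2

C6H5NO2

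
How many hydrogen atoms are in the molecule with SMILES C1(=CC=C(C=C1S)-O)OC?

Hydrogens are implicit in SMILES; fill each atom to its normal valence:
  3 × C (aromatic): 1 H each → 3
  3 × C (aromatic): no H
  1 × C: 3 H
  1 × O: 1 H
  1 × O: no H
  1 × S: 1 H
  Total hydrogens = 8.

8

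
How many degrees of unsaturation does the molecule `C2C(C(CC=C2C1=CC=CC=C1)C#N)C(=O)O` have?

Molecular formula from the SMILES: C14H13NO2.
DoU = (2C + 2 + N − H − X)/2 = (2·14 + 2 + 1 − 13 − 0)/2 = 18/2 = 9.
(Structurally: 2 ring(s) + 7 π bond(s) = 9.)

9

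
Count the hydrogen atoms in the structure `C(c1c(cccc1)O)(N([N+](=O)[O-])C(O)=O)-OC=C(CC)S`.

14

Hydrogens are implicit in SMILES; fill each atom to its normal valence:
  4 × C (aromatic): 1 H each → 4
  3 × O: no H
  2 × C: 1 H each → 2
  2 × C: no H
  2 × C (aromatic): no H
  2 × O: 1 H each → 2
  1 × C: 3 H
  1 × C: 2 H
  1 × N: no H
  1 × N (charge +1): no H
  1 × O (charge -1): no H
  1 × S: 1 H
  Total hydrogens = 14.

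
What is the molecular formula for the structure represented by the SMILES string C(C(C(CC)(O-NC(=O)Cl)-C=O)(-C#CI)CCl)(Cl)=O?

C10H9Cl3INO4

Heavy atoms from the SMILES: 10 C, 3 Cl, 1 I, 1 N, 4 O.
Implicit hydrogens by atom environment:
  6 × C: no H
  4 × O: no H
  3 × Cl: no H
  2 × C: 2 H each → 4
  1 × C: 3 H
  1 × C: 1 H
  1 × I: no H
  1 × N: 1 H
  Total hydrogens = 9.
Molecular formula: C10H9Cl3INO4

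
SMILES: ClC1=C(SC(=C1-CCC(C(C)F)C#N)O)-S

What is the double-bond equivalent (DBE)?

5

Molecular formula from the SMILES: C10H11ClFNOS2.
DoU = (2C + 2 + N − H − X)/2 = (2·10 + 2 + 1 − 11 − 2)/2 = 10/2 = 5.
(Structurally: 1 ring(s) + 4 π bond(s) = 5.)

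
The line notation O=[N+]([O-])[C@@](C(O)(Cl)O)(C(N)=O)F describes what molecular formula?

Heavy atoms from the SMILES: 3 C, 1 Cl, 1 F, 2 N, 5 O.
Implicit hydrogens by atom environment:
  3 × C: no H
  2 × O: 1 H each → 2
  2 × O: no H
  1 × Cl: no H
  1 × F: no H
  1 × N: 2 H
  1 × N (charge +1): no H
  1 × O (charge -1): no H
  Total hydrogens = 4.
Molecular formula: C3H4ClFN2O5

C3H4ClFN2O5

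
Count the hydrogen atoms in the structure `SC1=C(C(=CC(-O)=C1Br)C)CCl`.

Hydrogens are implicit in SMILES; fill each atom to its normal valence:
  5 × C (aromatic): no H
  1 × Br: no H
  1 × C: 3 H
  1 × C: 2 H
  1 × C (aromatic): 1 H
  1 × Cl: no H
  1 × O: 1 H
  1 × S: 1 H
  Total hydrogens = 8.

8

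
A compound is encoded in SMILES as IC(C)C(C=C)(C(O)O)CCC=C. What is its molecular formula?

Heavy atoms from the SMILES: 10 C, 1 I, 2 O.
Implicit hydrogens by atom environment:
  4 × C: 2 H each → 8
  4 × C: 1 H each → 4
  2 × O: 1 H each → 2
  1 × C: 3 H
  1 × C: no H
  1 × I: no H
  Total hydrogens = 17.
Molecular formula: C10H17IO2

C10H17IO2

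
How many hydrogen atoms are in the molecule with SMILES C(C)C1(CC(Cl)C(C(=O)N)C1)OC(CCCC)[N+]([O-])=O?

23

Hydrogens are implicit in SMILES; fill each atom to its normal valence:
  6 × C: 2 H each → 12
  3 × C: 1 H each → 3
  3 × O: no H
  2 × C: 3 H each → 6
  2 × C: no H
  1 × Cl: no H
  1 × N: 2 H
  1 × N (charge +1): no H
  1 × O (charge -1): no H
  Total hydrogens = 23.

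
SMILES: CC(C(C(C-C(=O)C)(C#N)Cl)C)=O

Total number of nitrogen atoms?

The symbol for nitrogen appears 1 time in the SMILES.

1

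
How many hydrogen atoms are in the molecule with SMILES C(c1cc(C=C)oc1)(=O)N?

Hydrogens are implicit in SMILES; fill each atom to its normal valence:
  2 × C (aromatic): 1 H each → 2
  2 × C (aromatic): no H
  1 × C: 2 H
  1 × C: 1 H
  1 × C: no H
  1 × N: 2 H
  1 × O (aromatic): no H
  1 × O: no H
  Total hydrogens = 7.

7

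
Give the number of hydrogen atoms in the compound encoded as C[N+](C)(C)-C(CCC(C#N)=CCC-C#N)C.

22

Hydrogens are implicit in SMILES; fill each atom to its normal valence:
  4 × C: 3 H each → 12
  4 × C: 2 H each → 8
  3 × C: no H
  2 × C: 1 H each → 2
  2 × N: no H
  1 × N (charge +1): no H
  Total hydrogens = 22.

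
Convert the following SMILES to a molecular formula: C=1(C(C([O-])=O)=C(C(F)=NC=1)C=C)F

Heavy atoms from the SMILES: 8 C, 2 F, 1 N, 2 O.
Implicit hydrogens by atom environment:
  4 × C (aromatic): no H
  2 × F: no H
  1 × C: 2 H
  1 × C (aromatic): 1 H
  1 × C: 1 H
  1 × C: no H
  1 × N (aromatic): no H
  1 × O: no H
  1 × O (charge -1): no H
  Total hydrogens = 4.
Net charge -1.
Molecular formula: C8H4F2NO2-

C8H4F2NO2-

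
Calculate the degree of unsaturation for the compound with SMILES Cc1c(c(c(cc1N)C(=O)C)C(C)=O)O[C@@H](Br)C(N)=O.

Molecular formula from the SMILES: C13H15BrN2O4.
DoU = (2C + 2 + N − H − X)/2 = (2·13 + 2 + 2 − 15 − 1)/2 = 14/2 = 7.
(Structurally: 1 ring(s) + 6 π bond(s) = 7.)

7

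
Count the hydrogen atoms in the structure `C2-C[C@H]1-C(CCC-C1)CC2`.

Hydrogens are implicit in SMILES; fill each atom to its normal valence:
  8 × C: 2 H each → 16
  2 × C: 1 H each → 2
  Total hydrogens = 18.

18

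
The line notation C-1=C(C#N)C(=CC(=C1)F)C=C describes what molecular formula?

Heavy atoms from the SMILES: 9 C, 1 F, 1 N.
Implicit hydrogens by atom environment:
  3 × C (aromatic): 1 H each → 3
  3 × C (aromatic): no H
  1 × C: 2 H
  1 × C: 1 H
  1 × C: no H
  1 × F: no H
  1 × N: no H
  Total hydrogens = 6.
Molecular formula: C9H6FN

C9H6FN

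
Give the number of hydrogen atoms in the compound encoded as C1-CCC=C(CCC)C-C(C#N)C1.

19

Hydrogens are implicit in SMILES; fill each atom to its normal valence:
  7 × C: 2 H each → 14
  2 × C: 1 H each → 2
  2 × C: no H
  1 × C: 3 H
  1 × N: no H
  Total hydrogens = 19.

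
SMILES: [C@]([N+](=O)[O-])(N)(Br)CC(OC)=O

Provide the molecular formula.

Heavy atoms from the SMILES: 1 Br, 4 C, 2 N, 4 O.
Implicit hydrogens by atom environment:
  3 × O: no H
  2 × C: no H
  1 × Br: no H
  1 × C: 3 H
  1 × C: 2 H
  1 × N: 2 H
  1 × N (charge +1): no H
  1 × O (charge -1): no H
  Total hydrogens = 7.
Molecular formula: C4H7BrN2O4

C4H7BrN2O4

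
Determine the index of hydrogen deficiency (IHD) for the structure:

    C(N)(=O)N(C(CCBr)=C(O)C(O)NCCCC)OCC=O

3

Molecular formula from the SMILES: C12H22BrN3O5.
DoU = (2C + 2 + N − H − X)/2 = (2·12 + 2 + 3 − 22 − 1)/2 = 6/2 = 3.
(Structurally: 0 ring(s) + 3 π bond(s) = 3.)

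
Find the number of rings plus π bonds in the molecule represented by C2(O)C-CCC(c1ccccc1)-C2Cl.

Molecular formula from the SMILES: C12H15ClO.
DoU = (2C + 2 + N − H − X)/2 = (2·12 + 2 + 0 − 15 − 1)/2 = 10/2 = 5.
(Structurally: 2 ring(s) + 3 π bond(s) = 5.)

5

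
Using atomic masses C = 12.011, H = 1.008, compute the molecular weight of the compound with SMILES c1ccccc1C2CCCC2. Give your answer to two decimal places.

Molecular formula: C11H14.
M = 11×12.011 + 14×1.008 = 146.23 g/mol.

146.23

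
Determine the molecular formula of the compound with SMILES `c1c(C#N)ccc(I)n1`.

Heavy atoms from the SMILES: 6 C, 1 I, 2 N.
Implicit hydrogens by atom environment:
  3 × C (aromatic): 1 H each → 3
  2 × C (aromatic): no H
  1 × C: no H
  1 × I: no H
  1 × N (aromatic): no H
  1 × N: no H
  Total hydrogens = 3.
Molecular formula: C6H3IN2

C6H3IN2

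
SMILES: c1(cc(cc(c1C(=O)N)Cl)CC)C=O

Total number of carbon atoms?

10

The symbol for carbon appears 10 times in the SMILES. Lowercase c denotes aromatic carbon and counts toward C.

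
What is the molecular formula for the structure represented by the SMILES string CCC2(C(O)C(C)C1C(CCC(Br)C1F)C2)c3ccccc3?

Heavy atoms from the SMILES: 1 Br, 19 C, 1 F, 1 O.
Implicit hydrogens by atom environment:
  6 × C: 1 H each → 6
  5 × C (aromatic): 1 H each → 5
  4 × C: 2 H each → 8
  2 × C: 3 H each → 6
  1 × Br: no H
  1 × C: no H
  1 × C (aromatic): no H
  1 × F: no H
  1 × O: 1 H
  Total hydrogens = 26.
Molecular formula: C19H26BrFO

C19H26BrFO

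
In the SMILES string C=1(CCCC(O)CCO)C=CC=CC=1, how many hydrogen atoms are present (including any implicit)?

18

Hydrogens are implicit in SMILES; fill each atom to its normal valence:
  5 × C: 2 H each → 10
  5 × C (aromatic): 1 H each → 5
  2 × O: 1 H each → 2
  1 × C: 1 H
  1 × C (aromatic): no H
  Total hydrogens = 18.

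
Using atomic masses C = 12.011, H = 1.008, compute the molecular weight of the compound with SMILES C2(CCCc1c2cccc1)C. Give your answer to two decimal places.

Molecular formula: C11H14.
M = 11×12.011 + 14×1.008 = 146.23 g/mol.

146.23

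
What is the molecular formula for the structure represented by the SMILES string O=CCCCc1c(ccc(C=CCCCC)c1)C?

C17H24O

Heavy atoms from the SMILES: 17 C, 1 O.
Implicit hydrogens by atom environment:
  6 × C: 2 H each → 12
  3 × C (aromatic): 1 H each → 3
  3 × C: 1 H each → 3
  3 × C (aromatic): no H
  2 × C: 3 H each → 6
  1 × O: no H
  Total hydrogens = 24.
Molecular formula: C17H24O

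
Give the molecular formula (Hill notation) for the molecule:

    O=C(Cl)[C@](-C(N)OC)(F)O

Heavy atoms from the SMILES: 4 C, 1 Cl, 1 F, 1 N, 3 O.
Implicit hydrogens by atom environment:
  2 × C: no H
  2 × O: no H
  1 × C: 3 H
  1 × C: 1 H
  1 × Cl: no H
  1 × F: no H
  1 × N: 2 H
  1 × O: 1 H
  Total hydrogens = 7.
Molecular formula: C4H7ClFNO3

C4H7ClFNO3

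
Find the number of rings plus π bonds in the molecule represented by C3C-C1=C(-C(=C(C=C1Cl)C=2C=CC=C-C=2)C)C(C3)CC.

Molecular formula from the SMILES: C19H21Cl.
DoU = (2C + 2 + N − H − X)/2 = (2·19 + 2 + 0 − 21 − 1)/2 = 18/2 = 9.
(Structurally: 3 ring(s) + 6 π bond(s) = 9.)

9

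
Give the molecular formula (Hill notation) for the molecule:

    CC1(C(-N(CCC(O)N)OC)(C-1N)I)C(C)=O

Heavy atoms from the SMILES: 10 C, 1 I, 3 N, 3 O.
Implicit hydrogens by atom environment:
  3 × C: 3 H each → 9
  3 × C: no H
  2 × C: 2 H each → 4
  2 × C: 1 H each → 2
  2 × N: 2 H each → 4
  2 × O: no H
  1 × I: no H
  1 × N: no H
  1 × O: 1 H
  Total hydrogens = 20.
Molecular formula: C10H20IN3O3

C10H20IN3O3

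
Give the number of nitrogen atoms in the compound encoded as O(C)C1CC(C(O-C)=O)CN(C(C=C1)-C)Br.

The symbol for nitrogen appears 1 time in the SMILES.

1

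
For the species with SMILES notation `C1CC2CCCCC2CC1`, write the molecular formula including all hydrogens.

Heavy atoms from the SMILES: 10 C.
Implicit hydrogens by atom environment:
  8 × C: 2 H each → 16
  2 × C: 1 H each → 2
  Total hydrogens = 18.
Molecular formula: C10H18

C10H18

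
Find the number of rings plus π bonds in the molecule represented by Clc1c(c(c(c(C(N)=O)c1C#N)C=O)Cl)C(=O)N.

Molecular formula from the SMILES: C10H5Cl2N3O3.
DoU = (2C + 2 + N − H − X)/2 = (2·10 + 2 + 3 − 5 − 2)/2 = 18/2 = 9.
(Structurally: 1 ring(s) + 8 π bond(s) = 9.)

9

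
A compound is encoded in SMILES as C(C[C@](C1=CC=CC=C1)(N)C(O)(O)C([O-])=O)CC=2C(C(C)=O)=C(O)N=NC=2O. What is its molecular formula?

Heavy atoms from the SMILES: 18 C, 3 N, 7 O.
Implicit hydrogens by atom environment:
  5 × C (aromatic): 1 H each → 5
  5 × C (aromatic): no H
  4 × C: no H
  4 × O: 1 H each → 4
  3 × C: 2 H each → 6
  2 × N (aromatic): no H
  2 × O: no H
  1 × C: 3 H
  1 × N: 2 H
  1 × O (charge -1): no H
  Total hydrogens = 20.
Net charge -1.
Molecular formula: C18H20N3O7-

C18H20N3O7-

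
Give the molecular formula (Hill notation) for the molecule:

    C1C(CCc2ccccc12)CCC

Heavy atoms from the SMILES: 13 C.
Implicit hydrogens by atom environment:
  5 × C: 2 H each → 10
  4 × C (aromatic): 1 H each → 4
  2 × C (aromatic): no H
  1 × C: 3 H
  1 × C: 1 H
  Total hydrogens = 18.
Molecular formula: C13H18

C13H18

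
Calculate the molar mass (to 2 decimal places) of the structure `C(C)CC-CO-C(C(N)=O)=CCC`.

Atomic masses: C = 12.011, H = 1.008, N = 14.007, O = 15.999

Molecular formula: C10H19NO2.
M = 10×12.011 + 19×1.008 + 1×14.007 + 2×15.999 = 185.27 g/mol.

185.27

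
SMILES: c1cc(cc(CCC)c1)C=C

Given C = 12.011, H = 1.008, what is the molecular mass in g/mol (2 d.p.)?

Molecular formula: C11H14.
M = 11×12.011 + 14×1.008 = 146.23 g/mol.

146.23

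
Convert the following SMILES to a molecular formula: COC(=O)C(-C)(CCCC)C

Heavy atoms from the SMILES: 9 C, 2 O.
Implicit hydrogens by atom environment:
  4 × C: 3 H each → 12
  3 × C: 2 H each → 6
  2 × C: no H
  2 × O: no H
  Total hydrogens = 18.
Molecular formula: C9H18O2

C9H18O2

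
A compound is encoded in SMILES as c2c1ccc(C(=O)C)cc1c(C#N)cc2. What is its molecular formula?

Heavy atoms from the SMILES: 13 C, 1 N, 1 O.
Implicit hydrogens by atom environment:
  6 × C (aromatic): 1 H each → 6
  4 × C (aromatic): no H
  2 × C: no H
  1 × C: 3 H
  1 × N: no H
  1 × O: no H
  Total hydrogens = 9.
Molecular formula: C13H9NO

C13H9NO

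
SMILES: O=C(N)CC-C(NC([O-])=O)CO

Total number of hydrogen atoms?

11

Hydrogens are implicit in SMILES; fill each atom to its normal valence:
  3 × C: 2 H each → 6
  2 × C: no H
  2 × O: no H
  1 × C: 1 H
  1 × N: 2 H
  1 × N: 1 H
  1 × O: 1 H
  1 × O (charge -1): no H
  Total hydrogens = 11.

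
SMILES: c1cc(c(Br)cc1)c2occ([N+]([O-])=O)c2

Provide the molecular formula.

C10H6BrNO3

Heavy atoms from the SMILES: 1 Br, 10 C, 1 N, 3 O.
Implicit hydrogens by atom environment:
  6 × C (aromatic): 1 H each → 6
  4 × C (aromatic): no H
  1 × Br: no H
  1 × N (charge +1): no H
  1 × O (aromatic): no H
  1 × O: no H
  1 × O (charge -1): no H
  Total hydrogens = 6.
Molecular formula: C10H6BrNO3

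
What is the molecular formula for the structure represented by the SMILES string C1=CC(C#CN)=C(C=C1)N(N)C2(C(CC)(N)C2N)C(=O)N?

Heavy atoms from the SMILES: 14 C, 6 N, 1 O.
Implicit hydrogens by atom environment:
  5 × C: no H
  5 × N: 2 H each → 10
  4 × C (aromatic): 1 H each → 4
  2 × C (aromatic): no H
  1 × C: 3 H
  1 × C: 2 H
  1 × C: 1 H
  1 × N: no H
  1 × O: no H
  Total hydrogens = 20.
Molecular formula: C14H20N6O

C14H20N6O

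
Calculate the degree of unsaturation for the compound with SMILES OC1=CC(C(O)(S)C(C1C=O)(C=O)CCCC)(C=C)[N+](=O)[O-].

6

Molecular formula from the SMILES: C14H19NO6S.
DoU = (2C + 2 + N − H − X)/2 = (2·14 + 2 + 1 − 19 − 0)/2 = 12/2 = 6.
(Structurally: 1 ring(s) + 5 π bond(s) = 6.)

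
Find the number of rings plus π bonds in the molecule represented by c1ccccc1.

4

Molecular formula from the SMILES: C6H6.
DoU = (2C + 2 + N − H − X)/2 = (2·6 + 2 + 0 − 6 − 0)/2 = 8/2 = 4.
(Structurally: 1 ring(s) + 3 π bond(s) = 4.)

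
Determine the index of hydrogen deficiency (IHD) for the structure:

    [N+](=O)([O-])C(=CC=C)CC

Molecular formula from the SMILES: C6H9NO2.
DoU = (2C + 2 + N − H − X)/2 = (2·6 + 2 + 1 − 9 − 0)/2 = 6/2 = 3.
(Structurally: 0 ring(s) + 3 π bond(s) = 3.)

3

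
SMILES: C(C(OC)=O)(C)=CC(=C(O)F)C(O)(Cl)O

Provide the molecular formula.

C8H10ClFO5

Heavy atoms from the SMILES: 8 C, 1 Cl, 1 F, 5 O.
Implicit hydrogens by atom environment:
  5 × C: no H
  3 × O: 1 H each → 3
  2 × C: 3 H each → 6
  2 × O: no H
  1 × C: 1 H
  1 × Cl: no H
  1 × F: no H
  Total hydrogens = 10.
Molecular formula: C8H10ClFO5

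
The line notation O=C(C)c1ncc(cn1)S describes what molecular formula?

Heavy atoms from the SMILES: 6 C, 2 N, 1 O, 1 S.
Implicit hydrogens by atom environment:
  2 × C (aromatic): 1 H each → 2
  2 × C (aromatic): no H
  2 × N (aromatic): no H
  1 × C: 3 H
  1 × C: no H
  1 × O: no H
  1 × S: 1 H
  Total hydrogens = 6.
Molecular formula: C6H6N2OS

C6H6N2OS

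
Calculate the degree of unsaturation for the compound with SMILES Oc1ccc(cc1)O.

Molecular formula from the SMILES: C6H6O2.
DoU = (2C + 2 + N − H − X)/2 = (2·6 + 2 + 0 − 6 − 0)/2 = 8/2 = 4.
(Structurally: 1 ring(s) + 3 π bond(s) = 4.)

4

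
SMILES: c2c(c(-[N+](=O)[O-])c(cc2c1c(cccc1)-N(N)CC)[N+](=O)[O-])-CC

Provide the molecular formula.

Heavy atoms from the SMILES: 16 C, 4 N, 4 O.
Implicit hydrogens by atom environment:
  6 × C (aromatic): 1 H each → 6
  6 × C (aromatic): no H
  2 × C: 3 H each → 6
  2 × C: 2 H each → 4
  2 × N (charge +1): no H
  2 × O: no H
  2 × O (charge -1): no H
  1 × N: 2 H
  1 × N: no H
  Total hydrogens = 18.
Molecular formula: C16H18N4O4

C16H18N4O4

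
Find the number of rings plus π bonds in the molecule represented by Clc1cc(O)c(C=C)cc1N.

5

Molecular formula from the SMILES: C8H8ClNO.
DoU = (2C + 2 + N − H − X)/2 = (2·8 + 2 + 1 − 8 − 1)/2 = 10/2 = 5.
(Structurally: 1 ring(s) + 4 π bond(s) = 5.)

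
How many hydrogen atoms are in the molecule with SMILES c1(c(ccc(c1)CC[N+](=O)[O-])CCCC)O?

17

Hydrogens are implicit in SMILES; fill each atom to its normal valence:
  5 × C: 2 H each → 10
  3 × C (aromatic): 1 H each → 3
  3 × C (aromatic): no H
  1 × C: 3 H
  1 × N (charge +1): no H
  1 × O: 1 H
  1 × O: no H
  1 × O (charge -1): no H
  Total hydrogens = 17.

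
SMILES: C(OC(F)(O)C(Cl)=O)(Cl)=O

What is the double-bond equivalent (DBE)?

2

Molecular formula from the SMILES: C3HCl2FO4.
DoU = (2C + 2 + N − H − X)/2 = (2·3 + 2 + 0 − 1 − 3)/2 = 4/2 = 2.
(Structurally: 0 ring(s) + 2 π bond(s) = 2.)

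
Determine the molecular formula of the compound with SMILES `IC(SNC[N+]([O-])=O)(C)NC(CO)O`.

Heavy atoms from the SMILES: 5 C, 1 I, 3 N, 4 O, 1 S.
Implicit hydrogens by atom environment:
  2 × C: 2 H each → 4
  2 × N: 1 H each → 2
  2 × O: 1 H each → 2
  1 × C: 3 H
  1 × C: 1 H
  1 × C: no H
  1 × I: no H
  1 × N (charge +1): no H
  1 × O: no H
  1 × O (charge -1): no H
  1 × S: no H
  Total hydrogens = 12.
Molecular formula: C5H12IN3O4S

C5H12IN3O4S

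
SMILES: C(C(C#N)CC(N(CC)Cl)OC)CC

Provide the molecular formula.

C10H19ClN2O

Heavy atoms from the SMILES: 10 C, 1 Cl, 2 N, 1 O.
Implicit hydrogens by atom environment:
  4 × C: 2 H each → 8
  3 × C: 3 H each → 9
  2 × C: 1 H each → 2
  2 × N: no H
  1 × C: no H
  1 × Cl: no H
  1 × O: no H
  Total hydrogens = 19.
Molecular formula: C10H19ClN2O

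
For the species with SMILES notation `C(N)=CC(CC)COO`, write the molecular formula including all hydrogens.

Heavy atoms from the SMILES: 6 C, 1 N, 2 O.
Implicit hydrogens by atom environment:
  3 × C: 1 H each → 3
  2 × C: 2 H each → 4
  1 × C: 3 H
  1 × N: 2 H
  1 × O: 1 H
  1 × O: no H
  Total hydrogens = 13.
Molecular formula: C6H13NO2

C6H13NO2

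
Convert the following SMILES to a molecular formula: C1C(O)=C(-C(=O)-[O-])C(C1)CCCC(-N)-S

Heavy atoms from the SMILES: 10 C, 1 N, 3 O, 1 S.
Implicit hydrogens by atom environment:
  5 × C: 2 H each → 10
  3 × C: no H
  2 × C: 1 H each → 2
  1 × N: 2 H
  1 × O: 1 H
  1 × O: no H
  1 × O (charge -1): no H
  1 × S: 1 H
  Total hydrogens = 16.
Net charge -1.
Molecular formula: C10H16NO3S-

C10H16NO3S-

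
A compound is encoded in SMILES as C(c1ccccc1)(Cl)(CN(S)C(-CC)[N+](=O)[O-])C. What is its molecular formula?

Heavy atoms from the SMILES: 12 C, 1 Cl, 2 N, 2 O, 1 S.
Implicit hydrogens by atom environment:
  5 × C (aromatic): 1 H each → 5
  2 × C: 3 H each → 6
  2 × C: 2 H each → 4
  1 × C: 1 H
  1 × C: no H
  1 × C (aromatic): no H
  1 × Cl: no H
  1 × N: no H
  1 × N (charge +1): no H
  1 × O: no H
  1 × O (charge -1): no H
  1 × S: 1 H
  Total hydrogens = 17.
Molecular formula: C12H17ClN2O2S

C12H17ClN2O2S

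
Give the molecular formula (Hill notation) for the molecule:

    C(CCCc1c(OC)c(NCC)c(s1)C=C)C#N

Heavy atoms from the SMILES: 14 C, 2 N, 1 O, 1 S.
Implicit hydrogens by atom environment:
  6 × C: 2 H each → 12
  4 × C (aromatic): no H
  2 × C: 3 H each → 6
  1 × C: 1 H
  1 × C: no H
  1 × N: 1 H
  1 × N: no H
  1 × O: no H
  1 × S (aromatic): no H
  Total hydrogens = 20.
Molecular formula: C14H20N2OS

C14H20N2OS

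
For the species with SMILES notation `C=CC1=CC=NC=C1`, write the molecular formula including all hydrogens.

Heavy atoms from the SMILES: 7 C, 1 N.
Implicit hydrogens by atom environment:
  4 × C (aromatic): 1 H each → 4
  1 × C: 2 H
  1 × C: 1 H
  1 × C (aromatic): no H
  1 × N (aromatic): no H
  Total hydrogens = 7.
Molecular formula: C7H7N

C7H7N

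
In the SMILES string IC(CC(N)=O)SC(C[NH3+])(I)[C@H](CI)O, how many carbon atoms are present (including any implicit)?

7

The symbol for carbon appears 7 times in the SMILES.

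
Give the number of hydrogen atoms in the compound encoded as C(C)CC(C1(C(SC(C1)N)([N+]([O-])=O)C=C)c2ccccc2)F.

Hydrogens are implicit in SMILES; fill each atom to its normal valence:
  5 × C (aromatic): 1 H each → 5
  4 × C: 2 H each → 8
  3 × C: 1 H each → 3
  2 × C: no H
  1 × C: 3 H
  1 × C (aromatic): no H
  1 × F: no H
  1 × N: 2 H
  1 × N (charge +1): no H
  1 × O: no H
  1 × O (charge -1): no H
  1 × S: no H
  Total hydrogens = 21.

21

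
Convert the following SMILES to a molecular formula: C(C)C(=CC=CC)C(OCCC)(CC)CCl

C14H25ClO

Heavy atoms from the SMILES: 14 C, 1 Cl, 1 O.
Implicit hydrogens by atom environment:
  5 × C: 2 H each → 10
  4 × C: 3 H each → 12
  3 × C: 1 H each → 3
  2 × C: no H
  1 × Cl: no H
  1 × O: no H
  Total hydrogens = 25.
Molecular formula: C14H25ClO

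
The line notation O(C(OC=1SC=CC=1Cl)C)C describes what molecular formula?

Heavy atoms from the SMILES: 7 C, 1 Cl, 2 O, 1 S.
Implicit hydrogens by atom environment:
  2 × C: 3 H each → 6
  2 × C (aromatic): 1 H each → 2
  2 × C (aromatic): no H
  2 × O: no H
  1 × C: 1 H
  1 × Cl: no H
  1 × S (aromatic): no H
  Total hydrogens = 9.
Molecular formula: C7H9ClO2S

C7H9ClO2S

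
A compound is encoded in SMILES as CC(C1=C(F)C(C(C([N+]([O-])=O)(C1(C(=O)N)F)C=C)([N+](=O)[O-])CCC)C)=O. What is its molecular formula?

Heavy atoms from the SMILES: 15 C, 2 F, 3 N, 6 O.
Implicit hydrogens by atom environment:
  7 × C: no H
  4 × O: no H
  3 × C: 3 H each → 9
  3 × C: 2 H each → 6
  2 × C: 1 H each → 2
  2 × F: no H
  2 × N (charge +1): no H
  2 × O (charge -1): no H
  1 × N: 2 H
  Total hydrogens = 19.
Molecular formula: C15H19F2N3O6

C15H19F2N3O6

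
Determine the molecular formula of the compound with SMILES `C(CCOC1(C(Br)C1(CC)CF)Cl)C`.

Heavy atoms from the SMILES: 1 Br, 10 C, 1 Cl, 1 F, 1 O.
Implicit hydrogens by atom environment:
  5 × C: 2 H each → 10
  2 × C: 3 H each → 6
  2 × C: no H
  1 × Br: no H
  1 × C: 1 H
  1 × Cl: no H
  1 × F: no H
  1 × O: no H
  Total hydrogens = 17.
Molecular formula: C10H17BrClFO

C10H17BrClFO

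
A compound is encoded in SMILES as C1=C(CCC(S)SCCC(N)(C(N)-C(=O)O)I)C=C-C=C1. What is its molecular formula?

C14H21IN2O2S2

Heavy atoms from the SMILES: 14 C, 1 I, 2 N, 2 O, 2 S.
Implicit hydrogens by atom environment:
  5 × C (aromatic): 1 H each → 5
  4 × C: 2 H each → 8
  2 × C: 1 H each → 2
  2 × C: no H
  2 × N: 2 H each → 4
  1 × C (aromatic): no H
  1 × I: no H
  1 × O: 1 H
  1 × O: no H
  1 × S: 1 H
  1 × S: no H
  Total hydrogens = 21.
Molecular formula: C14H21IN2O2S2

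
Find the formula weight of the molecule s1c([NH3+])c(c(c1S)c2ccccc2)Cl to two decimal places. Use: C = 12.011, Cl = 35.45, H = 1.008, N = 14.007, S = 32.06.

242.76

Molecular formula: C10H9ClNS2+.
M = 10×12.011 + 1×35.45 + 9×1.008 + 1×14.007 + 2×32.06 = 242.76 g/mol.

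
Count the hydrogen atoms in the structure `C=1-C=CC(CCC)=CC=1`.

12

Hydrogens are implicit in SMILES; fill each atom to its normal valence:
  5 × C (aromatic): 1 H each → 5
  2 × C: 2 H each → 4
  1 × C: 3 H
  1 × C (aromatic): no H
  Total hydrogens = 12.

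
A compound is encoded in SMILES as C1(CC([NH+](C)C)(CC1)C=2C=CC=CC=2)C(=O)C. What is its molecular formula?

Heavy atoms from the SMILES: 15 C, 1 N, 1 O.
Implicit hydrogens by atom environment:
  5 × C (aromatic): 1 H each → 5
  3 × C: 3 H each → 9
  3 × C: 2 H each → 6
  2 × C: no H
  1 × C: 1 H
  1 × C (aromatic): no H
  1 × N (charge +1): 1 H
  1 × O: no H
  Total hydrogens = 22.
Net charge +1.
Molecular formula: C15H22NO+

C15H22NO+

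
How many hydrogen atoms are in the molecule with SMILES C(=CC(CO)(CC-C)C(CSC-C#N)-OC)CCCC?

Hydrogens are implicit in SMILES; fill each atom to its normal valence:
  8 × C: 2 H each → 16
  3 × C: 3 H each → 9
  3 × C: 1 H each → 3
  2 × C: no H
  1 × N: no H
  1 × O: 1 H
  1 × O: no H
  1 × S: no H
  Total hydrogens = 29.

29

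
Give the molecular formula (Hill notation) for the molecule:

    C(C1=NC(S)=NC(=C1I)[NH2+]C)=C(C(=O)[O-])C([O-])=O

Heavy atoms from the SMILES: 9 C, 1 I, 3 N, 4 O, 1 S.
Implicit hydrogens by atom environment:
  4 × C (aromatic): no H
  3 × C: no H
  2 × N (aromatic): no H
  2 × O: no H
  2 × O (charge -1): no H
  1 × C: 3 H
  1 × C: 1 H
  1 × I: no H
  1 × N (charge +1): 2 H
  1 × S: 1 H
  Total hydrogens = 7.
Net charge -1.
Molecular formula: C9H7IN3O4S-

C9H7IN3O4S-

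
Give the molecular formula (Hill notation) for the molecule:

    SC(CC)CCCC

Heavy atoms from the SMILES: 7 C, 1 S.
Implicit hydrogens by atom environment:
  4 × C: 2 H each → 8
  2 × C: 3 H each → 6
  1 × C: 1 H
  1 × S: 1 H
  Total hydrogens = 16.
Molecular formula: C7H16S

C7H16S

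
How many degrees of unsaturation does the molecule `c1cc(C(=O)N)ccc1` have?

5

Molecular formula from the SMILES: C7H7NO.
DoU = (2C + 2 + N − H − X)/2 = (2·7 + 2 + 1 − 7 − 0)/2 = 10/2 = 5.
(Structurally: 1 ring(s) + 4 π bond(s) = 5.)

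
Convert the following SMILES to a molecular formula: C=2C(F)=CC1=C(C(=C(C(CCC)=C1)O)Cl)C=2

Heavy atoms from the SMILES: 13 C, 1 Cl, 1 F, 1 O.
Implicit hydrogens by atom environment:
  6 × C (aromatic): no H
  4 × C (aromatic): 1 H each → 4
  2 × C: 2 H each → 4
  1 × C: 3 H
  1 × Cl: no H
  1 × F: no H
  1 × O: 1 H
  Total hydrogens = 12.
Molecular formula: C13H12ClFO

C13H12ClFO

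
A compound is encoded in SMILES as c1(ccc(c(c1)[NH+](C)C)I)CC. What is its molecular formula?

Heavy atoms from the SMILES: 10 C, 1 I, 1 N.
Implicit hydrogens by atom environment:
  3 × C: 3 H each → 9
  3 × C (aromatic): 1 H each → 3
  3 × C (aromatic): no H
  1 × C: 2 H
  1 × I: no H
  1 × N (charge +1): 1 H
  Total hydrogens = 15.
Net charge +1.
Molecular formula: C10H15IN+

C10H15IN+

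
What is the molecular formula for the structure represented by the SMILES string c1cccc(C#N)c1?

Heavy atoms from the SMILES: 7 C, 1 N.
Implicit hydrogens by atom environment:
  5 × C (aromatic): 1 H each → 5
  1 × C (aromatic): no H
  1 × C: no H
  1 × N: no H
  Total hydrogens = 5.
Molecular formula: C7H5N

C7H5N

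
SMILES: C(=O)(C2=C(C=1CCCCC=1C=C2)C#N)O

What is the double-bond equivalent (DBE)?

Molecular formula from the SMILES: C12H11NO2.
DoU = (2C + 2 + N − H − X)/2 = (2·12 + 2 + 1 − 11 − 0)/2 = 16/2 = 8.
(Structurally: 2 ring(s) + 6 π bond(s) = 8.)

8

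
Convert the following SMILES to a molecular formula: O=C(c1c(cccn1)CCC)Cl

C9H10ClNO

Heavy atoms from the SMILES: 9 C, 1 Cl, 1 N, 1 O.
Implicit hydrogens by atom environment:
  3 × C (aromatic): 1 H each → 3
  2 × C: 2 H each → 4
  2 × C (aromatic): no H
  1 × C: 3 H
  1 × C: no H
  1 × Cl: no H
  1 × N (aromatic): no H
  1 × O: no H
  Total hydrogens = 10.
Molecular formula: C9H10ClNO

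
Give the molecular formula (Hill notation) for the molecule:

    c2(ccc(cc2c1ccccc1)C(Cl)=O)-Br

Heavy atoms from the SMILES: 1 Br, 13 C, 1 Cl, 1 O.
Implicit hydrogens by atom environment:
  8 × C (aromatic): 1 H each → 8
  4 × C (aromatic): no H
  1 × Br: no H
  1 × C: no H
  1 × Cl: no H
  1 × O: no H
  Total hydrogens = 8.
Molecular formula: C13H8BrClO

C13H8BrClO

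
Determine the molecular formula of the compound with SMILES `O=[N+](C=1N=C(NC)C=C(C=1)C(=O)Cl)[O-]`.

Heavy atoms from the SMILES: 7 C, 1 Cl, 3 N, 3 O.
Implicit hydrogens by atom environment:
  3 × C (aromatic): no H
  2 × C (aromatic): 1 H each → 2
  2 × O: no H
  1 × C: 3 H
  1 × C: no H
  1 × Cl: no H
  1 × N: 1 H
  1 × N (aromatic): no H
  1 × N (charge +1): no H
  1 × O (charge -1): no H
  Total hydrogens = 6.
Molecular formula: C7H6ClN3O3

C7H6ClN3O3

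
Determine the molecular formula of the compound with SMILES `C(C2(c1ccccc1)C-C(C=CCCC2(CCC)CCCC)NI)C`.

Heavy atoms from the SMILES: 23 C, 1 I, 1 N.
Implicit hydrogens by atom environment:
  9 × C: 2 H each → 18
  5 × C (aromatic): 1 H each → 5
  3 × C: 3 H each → 9
  3 × C: 1 H each → 3
  2 × C: no H
  1 × C (aromatic): no H
  1 × I: no H
  1 × N: 1 H
  Total hydrogens = 36.
Molecular formula: C23H36IN

C23H36IN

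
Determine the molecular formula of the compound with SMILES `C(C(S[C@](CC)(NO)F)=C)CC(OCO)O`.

C9H18FNO4S

Heavy atoms from the SMILES: 9 C, 1 F, 1 N, 4 O, 1 S.
Implicit hydrogens by atom environment:
  5 × C: 2 H each → 10
  3 × O: 1 H each → 3
  2 × C: no H
  1 × C: 3 H
  1 × C: 1 H
  1 × F: no H
  1 × N: 1 H
  1 × O: no H
  1 × S: no H
  Total hydrogens = 18.
Molecular formula: C9H18FNO4S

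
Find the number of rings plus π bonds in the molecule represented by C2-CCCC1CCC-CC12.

2

Molecular formula from the SMILES: C10H18.
DoU = (2C + 2 + N − H − X)/2 = (2·10 + 2 + 0 − 18 − 0)/2 = 4/2 = 2.
(Structurally: 2 ring(s) + 0 π bond(s) = 2.)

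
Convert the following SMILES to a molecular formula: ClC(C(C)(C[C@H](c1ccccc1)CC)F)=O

Heavy atoms from the SMILES: 13 C, 1 Cl, 1 F, 1 O.
Implicit hydrogens by atom environment:
  5 × C (aromatic): 1 H each → 5
  2 × C: 3 H each → 6
  2 × C: 2 H each → 4
  2 × C: no H
  1 × C: 1 H
  1 × C (aromatic): no H
  1 × Cl: no H
  1 × F: no H
  1 × O: no H
  Total hydrogens = 16.
Molecular formula: C13H16ClFO

C13H16ClFO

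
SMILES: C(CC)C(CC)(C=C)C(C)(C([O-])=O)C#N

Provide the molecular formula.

Heavy atoms from the SMILES: 12 C, 1 N, 2 O.
Implicit hydrogens by atom environment:
  4 × C: 2 H each → 8
  4 × C: no H
  3 × C: 3 H each → 9
  1 × C: 1 H
  1 × N: no H
  1 × O: no H
  1 × O (charge -1): no H
  Total hydrogens = 18.
Net charge -1.
Molecular formula: C12H18NO2-

C12H18NO2-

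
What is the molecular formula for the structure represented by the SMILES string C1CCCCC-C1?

C7H14

Heavy atoms from the SMILES: 7 C.
Implicit hydrogens by atom environment:
  7 × C: 2 H each → 14
  Total hydrogens = 14.
Molecular formula: C7H14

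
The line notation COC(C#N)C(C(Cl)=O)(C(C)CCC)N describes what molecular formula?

C10H17ClN2O2

Heavy atoms from the SMILES: 10 C, 1 Cl, 2 N, 2 O.
Implicit hydrogens by atom environment:
  3 × C: 3 H each → 9
  3 × C: no H
  2 × C: 2 H each → 4
  2 × C: 1 H each → 2
  2 × O: no H
  1 × Cl: no H
  1 × N: 2 H
  1 × N: no H
  Total hydrogens = 17.
Molecular formula: C10H17ClN2O2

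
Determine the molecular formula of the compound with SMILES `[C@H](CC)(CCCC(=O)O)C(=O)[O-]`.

C8H13O4-

Heavy atoms from the SMILES: 8 C, 4 O.
Implicit hydrogens by atom environment:
  4 × C: 2 H each → 8
  2 × C: no H
  2 × O: no H
  1 × C: 3 H
  1 × C: 1 H
  1 × O: 1 H
  1 × O (charge -1): no H
  Total hydrogens = 13.
Net charge -1.
Molecular formula: C8H13O4-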